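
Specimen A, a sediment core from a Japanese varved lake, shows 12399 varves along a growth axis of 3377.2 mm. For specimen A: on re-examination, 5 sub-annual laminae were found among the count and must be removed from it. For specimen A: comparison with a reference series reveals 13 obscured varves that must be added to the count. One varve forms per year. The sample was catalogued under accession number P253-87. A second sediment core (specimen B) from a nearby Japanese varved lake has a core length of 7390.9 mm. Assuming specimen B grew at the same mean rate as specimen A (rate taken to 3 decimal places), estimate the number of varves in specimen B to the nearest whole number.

Specimen A: adjusted count: 12399 − 5 + 13 = 12407 varves.
A: Mean rate = 3377.2 mm / 12407 years ≈ 0.272 mm/yr.
B spans 7390.9 / 0.272 = 27172.43 years ≈ 27172 varves.

27172 varves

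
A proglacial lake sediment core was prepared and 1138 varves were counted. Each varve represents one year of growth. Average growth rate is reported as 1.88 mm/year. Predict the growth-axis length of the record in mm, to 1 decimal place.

2139.4 mm

The record spans 1138 years at 1.88 mm per year.
1138 years at 1.88 mm/year gives 1.88 × 1138 = 2139.4 mm.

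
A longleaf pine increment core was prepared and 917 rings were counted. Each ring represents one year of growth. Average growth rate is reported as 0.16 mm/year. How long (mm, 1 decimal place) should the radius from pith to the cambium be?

917 years of growth are recorded.
917 years at 0.16 mm/year gives 0.16 × 917 = 146.7 mm.

146.7 mm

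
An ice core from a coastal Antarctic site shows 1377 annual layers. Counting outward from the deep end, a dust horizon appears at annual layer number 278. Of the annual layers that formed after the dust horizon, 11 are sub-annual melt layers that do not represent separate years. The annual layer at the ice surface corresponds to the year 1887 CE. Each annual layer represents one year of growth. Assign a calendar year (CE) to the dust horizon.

799 CE

Between annual layer 278 and the ice surface there are 1377 − 278 = 1099 annual layers.
Excluding 11 false annual layers: 1099 − 11 = 1088.
1887 − 1088 = 799 CE.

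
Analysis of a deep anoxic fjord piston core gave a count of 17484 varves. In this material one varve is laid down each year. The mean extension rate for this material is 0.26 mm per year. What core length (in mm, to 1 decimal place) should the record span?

4545.8 mm

The record spans 17484 years at 0.26 mm per year.
17484 years at 0.26 mm/year gives 0.26 × 17484 = 4545.8 mm.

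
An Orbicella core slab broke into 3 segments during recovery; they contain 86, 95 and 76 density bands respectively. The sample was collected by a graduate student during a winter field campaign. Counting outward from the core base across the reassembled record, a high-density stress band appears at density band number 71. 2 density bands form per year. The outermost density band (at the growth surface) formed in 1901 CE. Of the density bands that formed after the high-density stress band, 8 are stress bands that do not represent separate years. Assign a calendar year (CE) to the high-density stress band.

1812 CE

Total density bands = 86 + 95 + 76 = 257.
The high-density stress band sits at density band 71 from the core base, so 257 − 71 = 186 density bands formed after it.
186 − 8 false = 178 true density bands after the high-density stress band.
With 2 density bands per year, 178 / 2 = 89 years.
The density band at the growth surface is 1901 CE, so the high-density stress band dates to 1901 − 89 = 1812 CE.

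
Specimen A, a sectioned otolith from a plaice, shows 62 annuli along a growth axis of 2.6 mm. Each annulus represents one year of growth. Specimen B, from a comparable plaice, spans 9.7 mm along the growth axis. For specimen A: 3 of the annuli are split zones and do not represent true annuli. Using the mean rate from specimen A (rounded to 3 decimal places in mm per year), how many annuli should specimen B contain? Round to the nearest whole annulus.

220 annuli

Specimen A: adjusted count: 62 − 3 = 59 annuli.
A: Mean rate = 2.6 mm / 59 years ≈ 0.044 mm per year.
B spans 9.7 / 0.044 = 220.45 years ≈ 220 annuli.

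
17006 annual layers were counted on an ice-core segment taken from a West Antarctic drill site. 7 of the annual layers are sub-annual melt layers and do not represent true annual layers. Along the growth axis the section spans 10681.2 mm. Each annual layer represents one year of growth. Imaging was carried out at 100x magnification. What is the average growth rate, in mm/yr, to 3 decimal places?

0.628 mm/yr

Adjusted count: 17006 − 7 = 16999 annual layers.
10681.2 mm over 16999 years gives 10681.2 / 16999 ≈ 0.628 mm/yr.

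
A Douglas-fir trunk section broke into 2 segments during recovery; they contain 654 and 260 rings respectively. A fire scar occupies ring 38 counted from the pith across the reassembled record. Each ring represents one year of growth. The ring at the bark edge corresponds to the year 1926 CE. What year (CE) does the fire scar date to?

Total rings = 654 + 260 = 914.
Between ring 38 and the bark edge there are 914 − 38 = 876 rings.
1926 − 876 = 1050 CE.

1050 CE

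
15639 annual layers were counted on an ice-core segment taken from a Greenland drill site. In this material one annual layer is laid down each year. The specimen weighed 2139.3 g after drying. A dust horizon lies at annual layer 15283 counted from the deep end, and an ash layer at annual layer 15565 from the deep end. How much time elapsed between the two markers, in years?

282 yr

The two markers are separated by 15565 − 15283 = 282 annual layers.
That is 282 years at one annual layer per year.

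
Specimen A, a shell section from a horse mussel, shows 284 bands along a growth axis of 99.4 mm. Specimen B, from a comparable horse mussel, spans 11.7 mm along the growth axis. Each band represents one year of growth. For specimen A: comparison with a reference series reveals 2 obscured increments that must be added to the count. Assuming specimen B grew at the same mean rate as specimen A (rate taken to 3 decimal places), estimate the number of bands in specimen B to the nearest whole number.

34 bands

Specimen A: adjusted count: 284 + 2 = 286 bands.
A: Extension rate ≈ 99.4 / 286 = 0.348 mm/yr.
B spans 11.7 / 0.348 = 33.62 years ≈ 34 bands.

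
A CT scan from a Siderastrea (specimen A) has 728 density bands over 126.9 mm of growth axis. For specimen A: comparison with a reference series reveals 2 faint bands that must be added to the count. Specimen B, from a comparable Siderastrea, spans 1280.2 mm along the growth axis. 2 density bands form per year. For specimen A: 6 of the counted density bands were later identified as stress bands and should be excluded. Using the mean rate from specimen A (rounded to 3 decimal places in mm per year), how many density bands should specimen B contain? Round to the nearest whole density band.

Specimen A: adjusted count: 728 − 6 + 2 = 724 density bands.
Specimen A: dividing by 2 density bands per year: 724 / 2 = 362 years.
A: Extension rate ≈ 126.9 / 362 = 0.351 mm/yr.
Specimen B: 1280.2 mm / 0.351 mm per year = 3647.29 years; at 2 density bands per year that is 3647.29 × 2 ≈ 7295 density bands.

7295 density bands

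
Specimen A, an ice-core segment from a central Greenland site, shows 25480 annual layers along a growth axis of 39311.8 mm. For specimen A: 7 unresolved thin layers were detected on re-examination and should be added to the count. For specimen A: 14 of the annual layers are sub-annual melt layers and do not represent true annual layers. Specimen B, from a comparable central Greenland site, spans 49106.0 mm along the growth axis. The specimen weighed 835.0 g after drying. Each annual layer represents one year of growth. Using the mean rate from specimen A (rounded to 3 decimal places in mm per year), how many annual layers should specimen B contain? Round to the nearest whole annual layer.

31825 annual layers

Specimen A: true annual layer count = 25480 − 14 + 7 = 25473.
A: Mean rate = 39311.8 mm / 25473 years ≈ 1.543 mm/year.
For B, 49106.0 / 1.543 = 31825.02 years ≈ 31825 annual layers.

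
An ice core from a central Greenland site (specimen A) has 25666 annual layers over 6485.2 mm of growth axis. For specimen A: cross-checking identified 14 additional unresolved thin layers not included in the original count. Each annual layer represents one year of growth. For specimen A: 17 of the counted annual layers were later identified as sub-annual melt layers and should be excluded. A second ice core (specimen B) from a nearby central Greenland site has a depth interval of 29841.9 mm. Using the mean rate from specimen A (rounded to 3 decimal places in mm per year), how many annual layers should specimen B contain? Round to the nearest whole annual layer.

117952 annual layers

Specimen A: after corrections the count is 25666 − 17 + 14 = 25663 annual layers.
A: Extension rate ≈ 6485.2 / 25663 = 0.253 mm/year.
Specimen B: 29841.9 mm / 0.253 mm per year = 117952.17 years ≈ 117952 annual layers.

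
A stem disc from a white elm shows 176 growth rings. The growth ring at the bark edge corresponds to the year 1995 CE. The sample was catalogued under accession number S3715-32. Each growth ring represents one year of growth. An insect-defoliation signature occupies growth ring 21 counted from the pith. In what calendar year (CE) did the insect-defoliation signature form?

1840 CE

Between growth ring 21 and the bark edge there are 176 − 21 = 155 growth rings.
Counting back 155 years from 1995 CE places the insect-defoliation signature in 1995 − 155 = 1840 CE.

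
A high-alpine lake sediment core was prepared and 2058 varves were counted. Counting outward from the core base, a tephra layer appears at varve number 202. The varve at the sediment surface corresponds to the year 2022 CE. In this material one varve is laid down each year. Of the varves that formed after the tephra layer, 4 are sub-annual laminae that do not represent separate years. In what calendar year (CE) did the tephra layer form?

170 CE

The tephra layer sits at varve 202 from the core base, so 2058 − 202 = 1856 varves formed after it.
Removing the 4 false varves leaves 1856 − 4 = 1852 true varves beyond the tephra layer.
2022 − 1852 = 170 CE.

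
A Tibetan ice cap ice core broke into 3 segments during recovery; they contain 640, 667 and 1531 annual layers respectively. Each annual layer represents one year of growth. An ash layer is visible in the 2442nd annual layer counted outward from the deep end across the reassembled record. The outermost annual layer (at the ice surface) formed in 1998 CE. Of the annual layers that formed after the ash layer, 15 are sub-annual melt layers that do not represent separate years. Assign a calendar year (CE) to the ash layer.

Total annual layers = 640 + 667 + 1531 = 2838.
2838 − 2442 = 396 annual layers lie beyond the ash layer toward the ice surface.
Removing the 15 false annual layers leaves 396 − 15 = 381 true annual layers beyond the ash layer.
Counting back 381 years from 1998 CE places the ash layer in 1998 − 381 = 1617 CE.

1617 CE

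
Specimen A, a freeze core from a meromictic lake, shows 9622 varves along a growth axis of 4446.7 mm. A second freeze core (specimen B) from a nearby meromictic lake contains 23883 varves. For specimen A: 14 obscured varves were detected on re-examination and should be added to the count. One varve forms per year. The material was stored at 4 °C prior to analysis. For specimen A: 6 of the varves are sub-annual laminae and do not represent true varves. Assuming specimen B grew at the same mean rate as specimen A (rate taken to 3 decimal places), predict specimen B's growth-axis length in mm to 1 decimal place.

Specimen A: correcting the raw count gives 9622 − 6 + 14 = 9630 true varves.
A: Extension rate ≈ 4446.7 / 9630 = 0.462 mm per year.
Length of B = 0.462 × 23883 = 11033.9 mm.

11033.9 mm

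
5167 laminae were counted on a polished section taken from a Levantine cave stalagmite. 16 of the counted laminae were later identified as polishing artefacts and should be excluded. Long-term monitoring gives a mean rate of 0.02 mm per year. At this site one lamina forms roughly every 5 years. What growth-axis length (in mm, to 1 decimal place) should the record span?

Correcting the raw count gives 5167 − 16 = 5151 true laminae.
At 5 years per lamina, 5151 × 5 = 25755 years.
Predicted length = 0.02 mm/year × 25755 years = 515.1 mm.

515.1 mm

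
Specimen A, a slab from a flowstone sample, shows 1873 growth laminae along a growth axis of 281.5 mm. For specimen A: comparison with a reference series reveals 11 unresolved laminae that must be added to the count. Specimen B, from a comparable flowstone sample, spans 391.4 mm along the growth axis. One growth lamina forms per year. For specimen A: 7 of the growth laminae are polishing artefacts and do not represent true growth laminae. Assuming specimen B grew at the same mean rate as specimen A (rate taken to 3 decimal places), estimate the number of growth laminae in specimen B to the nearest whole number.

2609 growth laminae

Specimen A: adjusted count: 1873 − 7 + 11 = 1877 growth laminae.
A: Mean rate = 281.5 mm / 1877 years ≈ 0.150 mm/year.
For B, 391.4 / 0.150 = 2609.33 years ≈ 2609 growth laminae.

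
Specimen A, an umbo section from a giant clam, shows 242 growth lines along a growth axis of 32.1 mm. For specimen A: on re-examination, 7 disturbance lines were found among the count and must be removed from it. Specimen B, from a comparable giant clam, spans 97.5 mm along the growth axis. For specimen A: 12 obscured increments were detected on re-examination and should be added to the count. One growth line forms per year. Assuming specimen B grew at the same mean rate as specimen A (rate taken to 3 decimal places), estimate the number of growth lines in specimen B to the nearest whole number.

Specimen A: adjusted count: 242 − 7 + 12 = 247 growth lines.
A: Extension rate ≈ 32.1 / 247 = 0.130 mm/year.
For B, 97.5 / 0.130 = 750.00 years ≈ 750 growth lines.

750 growth lines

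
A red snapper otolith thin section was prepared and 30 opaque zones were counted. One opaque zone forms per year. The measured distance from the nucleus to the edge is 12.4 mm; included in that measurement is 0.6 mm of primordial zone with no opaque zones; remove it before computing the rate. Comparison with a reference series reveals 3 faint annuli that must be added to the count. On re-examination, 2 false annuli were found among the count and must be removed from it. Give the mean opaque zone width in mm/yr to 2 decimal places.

0.38 mm/yr

True opaque zone count = 30 − 2 + 3 = 31.
Removing the 0.6 mm offcut leaves 12.4 − 0.6 = 11.8 mm.
11.8 mm over 31 years gives 11.8 / 31 ≈ 0.38 mm/yr.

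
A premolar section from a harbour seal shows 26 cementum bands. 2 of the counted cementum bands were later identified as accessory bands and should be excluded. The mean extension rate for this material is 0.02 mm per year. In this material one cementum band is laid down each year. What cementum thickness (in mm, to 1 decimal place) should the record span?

Correcting the raw count gives 26 − 2 = 24 true cementum bands.
Predicted length = 0.02 mm/year × 24 years = 0.5 mm.

0.5 mm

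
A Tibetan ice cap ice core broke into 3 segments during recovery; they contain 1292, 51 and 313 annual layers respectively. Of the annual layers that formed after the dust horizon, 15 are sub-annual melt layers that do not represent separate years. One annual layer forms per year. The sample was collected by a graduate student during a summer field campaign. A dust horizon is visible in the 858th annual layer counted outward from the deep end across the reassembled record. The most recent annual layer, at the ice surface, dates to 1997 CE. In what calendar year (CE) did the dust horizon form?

Total annual layers = 1292 + 51 + 313 = 1656.
Between annual layer 858 and the ice surface there are 1656 − 858 = 798 annual layers.
Excluding 15 false annual layers: 798 − 15 = 783.
Counting back 783 years from 1997 CE places the dust horizon in 1997 − 783 = 1214 CE.

1214 CE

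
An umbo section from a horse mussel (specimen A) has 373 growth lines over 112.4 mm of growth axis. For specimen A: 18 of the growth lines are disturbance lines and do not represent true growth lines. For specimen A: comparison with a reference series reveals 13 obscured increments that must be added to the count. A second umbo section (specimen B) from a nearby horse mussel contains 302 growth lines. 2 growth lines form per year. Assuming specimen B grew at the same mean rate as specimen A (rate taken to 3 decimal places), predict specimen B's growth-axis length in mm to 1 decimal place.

92.3 mm

Specimen A: adjusted count: 373 − 18 + 13 = 368 growth lines.
Specimen A: with 2 growth lines per year, 368 / 2 = 184 years.
A: Extension rate ≈ 112.4 / 184 = 0.611 mm/yr.
Specimen B: dividing by 2 growth lines per year: 302 / 2 = 151 years. B's length ≈ 0.611 × 151 = 92.3 mm.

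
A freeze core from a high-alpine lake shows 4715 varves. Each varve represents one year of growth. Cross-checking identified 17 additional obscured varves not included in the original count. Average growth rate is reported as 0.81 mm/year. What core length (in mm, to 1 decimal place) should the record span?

Adjusted count: 4715 + 17 = 4732 varves.
Length ≈ 0.81 × 4732 = 3832.9 mm.

3832.9 mm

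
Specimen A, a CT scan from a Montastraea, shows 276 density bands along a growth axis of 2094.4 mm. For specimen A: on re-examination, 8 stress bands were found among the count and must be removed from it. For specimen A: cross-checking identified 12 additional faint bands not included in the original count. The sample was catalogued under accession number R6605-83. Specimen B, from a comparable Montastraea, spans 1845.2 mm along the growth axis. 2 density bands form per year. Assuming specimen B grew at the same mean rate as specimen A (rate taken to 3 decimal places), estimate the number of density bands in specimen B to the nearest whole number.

Specimen A: adjusted count: 276 − 8 + 12 = 280 density bands.
Specimen A: dividing by 2 density bands per year: 280 / 2 = 140 years.
A: Mean rate = 2094.4 mm / 140 years ≈ 14.960 mm per year.
Specimen B: 1845.2 mm / 14.960 mm per year = 123.34 years; at 2 density bands per year that is 123.34 × 2 ≈ 247 density bands.

247 density bands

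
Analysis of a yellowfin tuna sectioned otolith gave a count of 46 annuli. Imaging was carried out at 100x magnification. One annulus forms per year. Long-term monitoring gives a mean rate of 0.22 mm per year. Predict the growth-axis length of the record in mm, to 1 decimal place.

10.1 mm

46 years of growth are recorded.
Predicted length = 0.22 mm/year × 46 years = 10.1 mm.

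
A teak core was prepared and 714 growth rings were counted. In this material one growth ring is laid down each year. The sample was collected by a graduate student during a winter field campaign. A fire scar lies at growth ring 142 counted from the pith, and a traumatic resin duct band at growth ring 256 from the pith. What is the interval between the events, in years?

114 years

Separation: 256 − 142 = 114 growth rings.
At one growth ring per year, 114 years elapsed between them.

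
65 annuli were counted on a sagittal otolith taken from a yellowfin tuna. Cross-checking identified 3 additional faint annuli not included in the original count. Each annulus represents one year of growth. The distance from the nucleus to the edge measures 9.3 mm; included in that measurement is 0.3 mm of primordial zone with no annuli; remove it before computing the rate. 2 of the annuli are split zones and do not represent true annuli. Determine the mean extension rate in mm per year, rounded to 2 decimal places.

0.14 mm per year

True annulus count = 65 − 2 + 3 = 66.
The growth record spans 9.3 − 0.3 = 9.0 mm.
Mean rate = 9.0 mm / 66 years ≈ 0.14 mm per year.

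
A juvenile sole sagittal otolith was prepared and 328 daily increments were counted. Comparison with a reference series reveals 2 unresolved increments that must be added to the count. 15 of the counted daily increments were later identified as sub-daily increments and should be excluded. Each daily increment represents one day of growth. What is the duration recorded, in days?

True daily increment count = 328 − 15 + 2 = 315.
One daily increment per day makes the duration 315 days.

315 days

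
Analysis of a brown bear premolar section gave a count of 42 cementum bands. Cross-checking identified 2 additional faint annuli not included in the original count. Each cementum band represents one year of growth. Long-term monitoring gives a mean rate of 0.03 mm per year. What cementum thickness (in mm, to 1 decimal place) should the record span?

Adjusted count: 42 + 2 = 44 cementum bands.
44 years at 0.03 mm/year gives 0.03 × 44 = 1.3 mm.

1.3 mm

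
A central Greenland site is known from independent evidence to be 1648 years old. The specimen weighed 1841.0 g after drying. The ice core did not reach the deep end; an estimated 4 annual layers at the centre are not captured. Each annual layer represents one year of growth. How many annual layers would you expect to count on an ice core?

1644 annual layers

Expected annual layers over 1648 years: 1648.
1648 − 4 missed = 1644 annual layers expected in the prepared section.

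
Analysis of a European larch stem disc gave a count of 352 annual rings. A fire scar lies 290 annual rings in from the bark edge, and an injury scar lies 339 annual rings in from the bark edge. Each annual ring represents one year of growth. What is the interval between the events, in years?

49 years

The two markers are separated by 339 − 290 = 49 annual rings.
That is 49 years at one annual ring per year.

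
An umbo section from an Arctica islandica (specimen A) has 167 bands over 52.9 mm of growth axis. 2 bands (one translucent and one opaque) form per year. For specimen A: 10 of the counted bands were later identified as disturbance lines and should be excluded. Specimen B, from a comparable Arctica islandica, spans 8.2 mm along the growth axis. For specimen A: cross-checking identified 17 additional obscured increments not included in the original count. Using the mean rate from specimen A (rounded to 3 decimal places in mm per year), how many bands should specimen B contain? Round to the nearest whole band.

Specimen A: true band count = 167 − 10 + 17 = 174.
Specimen A: with 2 bands per year, 174 / 2 = 87 years.
A: Extension rate ≈ 52.9 / 87 = 0.608 mm per year.
B spans 8.2 / 0.608 = 13.49 years; at 2 bands per year that is 13.49 × 2 ≈ 27 bands.

27 bands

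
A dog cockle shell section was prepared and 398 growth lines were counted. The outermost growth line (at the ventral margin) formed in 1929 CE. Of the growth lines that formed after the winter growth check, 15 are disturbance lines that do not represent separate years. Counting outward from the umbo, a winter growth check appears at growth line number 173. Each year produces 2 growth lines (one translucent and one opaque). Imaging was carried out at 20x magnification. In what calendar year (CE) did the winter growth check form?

1824 CE

Between growth line 173 and the ventral margin there are 398 − 173 = 225 growth lines.
225 − 15 false = 210 true growth lines after the winter growth check.
With 2 growth lines per year, 210 / 2 = 105 years.
Counting back 105 years from 1929 CE places the winter growth check in 1929 − 105 = 1824 CE.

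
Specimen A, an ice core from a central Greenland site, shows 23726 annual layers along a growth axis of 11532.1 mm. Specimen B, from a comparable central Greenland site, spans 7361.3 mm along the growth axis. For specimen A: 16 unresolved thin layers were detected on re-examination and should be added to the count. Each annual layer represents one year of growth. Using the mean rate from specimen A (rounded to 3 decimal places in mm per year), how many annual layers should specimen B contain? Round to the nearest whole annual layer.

Specimen A: after corrections the count is 23726 + 16 = 23742 annual layers.
A: Mean rate = 11532.1 mm / 23742 years ≈ 0.486 mm/year.
For B, 7361.3 / 0.486 = 15146.71 years ≈ 15147 annual layers.

15147 annual layers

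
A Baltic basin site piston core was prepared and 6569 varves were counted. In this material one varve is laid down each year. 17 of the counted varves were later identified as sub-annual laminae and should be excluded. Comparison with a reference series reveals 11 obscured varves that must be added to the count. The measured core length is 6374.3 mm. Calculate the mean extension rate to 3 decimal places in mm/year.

0.971 mm/year

True varve count = 6569 − 17 + 11 = 6563.
Extension rate ≈ 6374.3 / 6563 = 0.971 mm/year.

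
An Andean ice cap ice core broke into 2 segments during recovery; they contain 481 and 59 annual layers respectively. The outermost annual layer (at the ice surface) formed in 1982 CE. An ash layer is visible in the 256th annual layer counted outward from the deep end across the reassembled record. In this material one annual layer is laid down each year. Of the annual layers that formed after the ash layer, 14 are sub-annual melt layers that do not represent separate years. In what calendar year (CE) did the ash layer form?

Total annual layers = 481 + 59 = 540.
540 − 256 = 284 annual layers lie beyond the ash layer toward the ice surface.
Removing the 14 false annual layers leaves 284 − 14 = 270 true annual layers beyond the ash layer.
Counting back 270 years from 1982 CE places the ash layer in 1982 − 270 = 1712 CE.

1712 CE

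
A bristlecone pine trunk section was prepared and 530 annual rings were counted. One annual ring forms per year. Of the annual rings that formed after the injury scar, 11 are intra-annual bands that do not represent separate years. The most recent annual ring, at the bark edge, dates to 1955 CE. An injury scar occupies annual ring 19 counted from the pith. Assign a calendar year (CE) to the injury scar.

1455 CE

Between annual ring 19 and the bark edge there are 530 − 19 = 511 annual rings.
Excluding 11 false annual rings: 511 − 11 = 500.
Counting back 500 years from 1955 CE places the injury scar in 1955 − 500 = 1455 CE.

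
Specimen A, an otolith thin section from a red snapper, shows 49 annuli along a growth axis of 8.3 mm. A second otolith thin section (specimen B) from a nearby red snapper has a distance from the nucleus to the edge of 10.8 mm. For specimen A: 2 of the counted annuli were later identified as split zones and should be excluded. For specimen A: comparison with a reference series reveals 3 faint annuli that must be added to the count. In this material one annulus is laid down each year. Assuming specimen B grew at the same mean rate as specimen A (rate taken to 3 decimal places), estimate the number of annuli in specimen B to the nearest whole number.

65 annuli

Specimen A: after corrections the count is 49 − 2 + 3 = 50 annuli.
A: 8.3 mm over 50 years gives 8.3 / 50 ≈ 0.166 mm per year.
B spans 10.8 / 0.166 = 65.06 years ≈ 65 annuli.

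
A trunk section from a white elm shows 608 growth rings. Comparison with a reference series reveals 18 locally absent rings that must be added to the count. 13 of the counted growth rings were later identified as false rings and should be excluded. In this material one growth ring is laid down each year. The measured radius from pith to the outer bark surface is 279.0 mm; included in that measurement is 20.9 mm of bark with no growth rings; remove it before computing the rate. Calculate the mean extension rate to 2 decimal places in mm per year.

After corrections the count is 608 − 13 + 18 = 613 growth rings.
The growth record spans 279.0 − 20.9 = 258.1 mm.
258.1 mm over 613 years gives 258.1 / 613 ≈ 0.42 mm per year.

0.42 mm per year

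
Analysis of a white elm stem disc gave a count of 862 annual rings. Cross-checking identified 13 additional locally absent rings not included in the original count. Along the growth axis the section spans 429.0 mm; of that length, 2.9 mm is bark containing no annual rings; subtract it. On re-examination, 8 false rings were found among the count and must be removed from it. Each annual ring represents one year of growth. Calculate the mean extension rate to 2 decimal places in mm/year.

Adjusted count: 862 − 8 + 13 = 867 annual rings.
The growth record spans 429.0 − 2.9 = 426.1 mm.
426.1 mm over 867 years gives 426.1 / 867 ≈ 0.49 mm/year.

0.49 mm/year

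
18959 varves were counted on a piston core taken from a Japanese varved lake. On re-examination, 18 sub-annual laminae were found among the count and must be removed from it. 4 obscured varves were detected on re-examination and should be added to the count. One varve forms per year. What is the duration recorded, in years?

True varve count = 18959 − 18 + 4 = 18945.
With a one-to-one varve periodicity this is 18945 years.

18945 years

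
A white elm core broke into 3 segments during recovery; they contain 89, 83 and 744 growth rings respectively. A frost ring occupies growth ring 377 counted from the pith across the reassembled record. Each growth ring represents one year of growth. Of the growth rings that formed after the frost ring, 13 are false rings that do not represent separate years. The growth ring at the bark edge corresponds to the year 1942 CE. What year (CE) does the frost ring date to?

Total growth rings = 89 + 83 + 744 = 916.
The frost ring sits at growth ring 377 from the pith, so 916 − 377 = 539 growth rings formed after it.
Excluding 13 false growth rings: 539 − 13 = 526.
The growth ring at the bark edge is 1942 CE, so the frost ring dates to 1942 − 526 = 1416 CE.

1416 CE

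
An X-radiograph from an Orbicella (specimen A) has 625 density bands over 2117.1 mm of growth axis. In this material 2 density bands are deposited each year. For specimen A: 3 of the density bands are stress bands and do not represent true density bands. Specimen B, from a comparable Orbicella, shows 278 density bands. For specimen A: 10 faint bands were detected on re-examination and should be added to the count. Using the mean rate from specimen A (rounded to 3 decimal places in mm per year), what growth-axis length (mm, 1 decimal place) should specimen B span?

Specimen A: correcting the raw count gives 625 − 3 + 10 = 632 true density bands.
Specimen A: with 2 density bands per year, 632 / 2 = 316 years.
A: Extension rate ≈ 2117.1 / 316 = 6.700 mm/year.
Specimen B: with 2 density bands per year, 278 / 2 = 139 years. For B, 6.700 mm/year × 139 years = 931.3 mm.

931.3 mm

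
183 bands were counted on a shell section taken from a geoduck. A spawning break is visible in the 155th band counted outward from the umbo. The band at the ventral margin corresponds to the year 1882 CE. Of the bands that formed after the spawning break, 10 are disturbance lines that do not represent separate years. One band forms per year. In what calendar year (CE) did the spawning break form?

1864 CE

The spawning break sits at band 155 from the umbo, so 183 − 155 = 28 bands formed after it.
28 − 10 false = 18 true bands after the spawning break.
The band at the ventral margin is 1882 CE, so the spawning break dates to 1882 − 18 = 1864 CE.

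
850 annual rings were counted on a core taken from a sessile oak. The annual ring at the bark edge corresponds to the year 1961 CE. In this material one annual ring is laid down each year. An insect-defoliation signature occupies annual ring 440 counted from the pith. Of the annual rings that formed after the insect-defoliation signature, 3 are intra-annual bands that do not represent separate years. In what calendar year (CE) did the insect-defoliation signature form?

1554 CE

850 − 440 = 410 annual rings lie beyond the insect-defoliation signature toward the bark edge.
Removing the 3 false annual rings leaves 410 − 3 = 407 true annual rings beyond the insect-defoliation signature.
The annual ring at the bark edge is 1961 CE, so the insect-defoliation signature dates to 1961 − 407 = 1554 CE.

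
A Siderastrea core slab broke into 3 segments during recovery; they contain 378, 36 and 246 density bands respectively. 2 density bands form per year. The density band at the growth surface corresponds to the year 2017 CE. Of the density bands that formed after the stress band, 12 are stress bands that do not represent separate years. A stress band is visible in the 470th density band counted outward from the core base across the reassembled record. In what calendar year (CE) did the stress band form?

1928 CE

Total density bands = 378 + 36 + 246 = 660.
660 − 470 = 190 density bands lie beyond the stress band toward the growth surface.
190 − 12 false = 178 true density bands after the stress band.
With 2 density bands per year, 178 / 2 = 89 years.
The density band at the growth surface is 2017 CE, so the stress band dates to 2017 − 89 = 1928 CE.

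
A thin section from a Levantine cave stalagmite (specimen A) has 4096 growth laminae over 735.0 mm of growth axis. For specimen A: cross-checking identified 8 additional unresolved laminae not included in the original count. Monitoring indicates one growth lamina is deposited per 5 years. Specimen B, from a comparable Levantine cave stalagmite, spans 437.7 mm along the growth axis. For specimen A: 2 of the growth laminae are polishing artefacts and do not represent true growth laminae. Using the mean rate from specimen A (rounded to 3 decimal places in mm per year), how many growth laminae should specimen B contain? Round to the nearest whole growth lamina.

2432 growth laminae

Specimen A: adjusted count: 4096 − 2 + 8 = 4102 growth laminae.
Specimen A: multiplying by 5 years per growth lamina: 4102 × 5 = 20510 years.
A: Mean rate = 735.0 mm / 20510 years ≈ 0.036 mm/year.
B spans 437.7 / 0.036 = 12158.33 years; at 5 years per growth lamina that is 12158.33 / 5 ≈ 2432 growth laminae.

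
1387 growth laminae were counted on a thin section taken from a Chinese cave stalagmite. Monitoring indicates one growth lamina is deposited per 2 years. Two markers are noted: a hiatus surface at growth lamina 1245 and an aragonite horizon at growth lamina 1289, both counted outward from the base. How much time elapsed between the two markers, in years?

88 years

1289 − 1245 = 44 growth laminae lie between the two events.
Multiplying by 2 years per growth lamina: 44 × 2 = 88 years.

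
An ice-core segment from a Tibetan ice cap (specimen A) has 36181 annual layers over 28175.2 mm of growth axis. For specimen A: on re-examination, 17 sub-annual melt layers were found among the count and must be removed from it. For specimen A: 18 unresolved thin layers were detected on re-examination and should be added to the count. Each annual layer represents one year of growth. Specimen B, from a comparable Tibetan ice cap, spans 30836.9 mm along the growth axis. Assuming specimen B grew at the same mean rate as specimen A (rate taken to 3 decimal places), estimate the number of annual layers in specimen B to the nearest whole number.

39585 annual layers

Specimen A: adjusted count: 36181 − 17 + 18 = 36182 annual layers.
A: 28175.2 mm over 36182 years gives 28175.2 / 36182 ≈ 0.779 mm/yr.
B spans 30836.9 / 0.779 = 39585.24 years ≈ 39585 annual layers.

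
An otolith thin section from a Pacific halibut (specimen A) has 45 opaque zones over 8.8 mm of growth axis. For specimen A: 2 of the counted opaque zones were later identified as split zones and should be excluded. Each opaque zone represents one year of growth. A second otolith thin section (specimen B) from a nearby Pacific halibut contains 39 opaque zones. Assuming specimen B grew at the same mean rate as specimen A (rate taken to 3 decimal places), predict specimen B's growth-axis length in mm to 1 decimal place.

8.0 mm

Specimen A: true opaque zone count = 45 − 2 = 43.
A: Extension rate ≈ 8.8 / 43 = 0.205 mm per year.
B's length ≈ 0.205 × 39 = 8.0 mm.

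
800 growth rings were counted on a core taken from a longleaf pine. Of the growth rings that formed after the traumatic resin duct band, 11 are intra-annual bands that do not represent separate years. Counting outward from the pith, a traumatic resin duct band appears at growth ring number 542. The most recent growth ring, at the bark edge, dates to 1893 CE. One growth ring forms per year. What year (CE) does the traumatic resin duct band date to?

1646 CE

800 − 542 = 258 growth rings lie beyond the traumatic resin duct band toward the bark edge.
Removing the 11 false growth rings leaves 258 − 11 = 247 true growth rings beyond the traumatic resin duct band.
Counting back 247 years from 1893 CE places the traumatic resin duct band in 1893 − 247 = 1646 CE.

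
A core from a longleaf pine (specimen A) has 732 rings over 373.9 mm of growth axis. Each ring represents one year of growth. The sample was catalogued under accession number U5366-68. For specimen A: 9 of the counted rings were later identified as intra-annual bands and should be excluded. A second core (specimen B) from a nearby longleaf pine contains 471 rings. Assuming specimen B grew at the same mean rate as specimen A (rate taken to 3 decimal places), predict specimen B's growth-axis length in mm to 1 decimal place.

243.5 mm

Specimen A: correcting the raw count gives 732 − 9 = 723 true rings.
A: Mean rate = 373.9 mm / 723 years ≈ 0.517 mm per year.
Length of B = 0.517 × 471 = 243.5 mm.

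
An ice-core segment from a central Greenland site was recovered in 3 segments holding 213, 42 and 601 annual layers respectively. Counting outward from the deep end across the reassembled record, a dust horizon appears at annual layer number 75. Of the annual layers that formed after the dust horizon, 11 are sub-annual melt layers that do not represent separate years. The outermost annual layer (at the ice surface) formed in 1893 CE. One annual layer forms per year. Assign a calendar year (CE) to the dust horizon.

1123 CE

Total annual layers = 213 + 42 + 601 = 856.
The dust horizon sits at annual layer 75 from the deep end, so 856 − 75 = 781 annual layers formed after it.
781 − 11 false = 770 true annual layers after the dust horizon.
1893 − 770 = 1123 CE.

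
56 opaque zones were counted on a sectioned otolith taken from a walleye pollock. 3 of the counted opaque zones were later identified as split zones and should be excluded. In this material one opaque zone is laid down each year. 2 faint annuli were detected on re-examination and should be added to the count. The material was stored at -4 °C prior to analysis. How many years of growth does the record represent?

Correcting the raw count gives 56 − 3 + 2 = 55 true opaque zones.
One opaque zone per year makes the duration 55 years.

55 years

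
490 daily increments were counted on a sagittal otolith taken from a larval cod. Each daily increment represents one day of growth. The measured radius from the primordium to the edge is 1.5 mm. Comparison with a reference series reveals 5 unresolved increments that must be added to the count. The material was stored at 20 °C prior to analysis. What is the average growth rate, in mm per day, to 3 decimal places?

After corrections the count is 490 + 5 = 495 daily increments.
1.5 mm over 495 days gives 1.5 / 495 ≈ 0.003 mm per day.

0.003 mm per day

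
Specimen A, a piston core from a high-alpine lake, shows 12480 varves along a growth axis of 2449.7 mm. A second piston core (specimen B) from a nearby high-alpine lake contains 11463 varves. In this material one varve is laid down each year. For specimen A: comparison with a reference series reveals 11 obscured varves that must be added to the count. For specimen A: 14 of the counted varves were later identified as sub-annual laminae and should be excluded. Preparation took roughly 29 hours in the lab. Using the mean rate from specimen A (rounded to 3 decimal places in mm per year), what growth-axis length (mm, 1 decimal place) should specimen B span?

2246.7 mm

Specimen A: true varve count = 12480 − 14 + 11 = 12477.
A: 2449.7 mm over 12477 years gives 2449.7 / 12477 ≈ 0.196 mm/yr.
For B, 0.196 mm/year × 11463 years = 2246.7 mm.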